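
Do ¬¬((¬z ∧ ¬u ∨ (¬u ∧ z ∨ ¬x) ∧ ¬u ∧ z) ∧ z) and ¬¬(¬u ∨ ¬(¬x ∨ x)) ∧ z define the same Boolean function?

E1: ¬¬((¬z ∧ ¬u ∨ (¬u ∧ z ∨ ¬x) ∧ ¬u ∧ z) ∧ z)
    = ¬¬((¬z ∧ ¬u ∨ ¬u ∧ z) ∧ z)   (absorption)
    = ¬¬(¬u ∧ z)   (distribution)
    = ¬u ∧ z   (double negation)
E2: ¬¬(¬u ∨ ¬(¬x ∨ x)) ∧ z
    = ¬(u ∧ (¬x ∨ x)) ∧ z   (De Morgan)
    = ¬u ∧ z   (complement / identity)
Both reduce to ¬u ∧ z, so they are equivalent.

Yes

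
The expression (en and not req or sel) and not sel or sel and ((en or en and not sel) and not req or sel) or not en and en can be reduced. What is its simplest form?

(en and not req or sel) and not sel or sel and ((en or en and not sel) and not req or sel) or not en and en
= (en and not req or sel) and not sel or sel and ((en or en and not sel) and not req or sel)
= (en and not req or sel) and not sel or sel and (en and not req or sel)
= en and not req or sel

en and not req or sel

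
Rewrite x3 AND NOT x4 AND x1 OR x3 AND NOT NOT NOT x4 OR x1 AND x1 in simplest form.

x3 AND NOT x4 OR x1

x3 AND NOT x4 AND x1 OR x3 AND NOT NOT NOT x4 OR x1 AND x1
= x3 AND NOT x4 AND x1 OR x3 AND NOT NOT NOT x4 OR x1   — idempotence
= x3 AND NOT x4 AND x1 OR x3 AND NOT x4 OR x1   — double negation
= x3 AND NOT x4 OR x1   — absorption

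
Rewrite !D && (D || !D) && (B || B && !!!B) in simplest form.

!D && B

!D && (D || !D) && (B || B && !!!B)
= !D && (D || !D) && (B || B && !B)   [double negation]
= !D && (B || B && !B)   [complement / identity]
= !D && B   [complement / identity]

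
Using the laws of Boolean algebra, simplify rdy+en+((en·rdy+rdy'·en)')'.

rdy+en+((en·rdy+rdy'·en)')'
= rdy+en+(en')'   (distribution)
= rdy+en+en   (double negation)
= rdy+en   (idempotence)

rdy+en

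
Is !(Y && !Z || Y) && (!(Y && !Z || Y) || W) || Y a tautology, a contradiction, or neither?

tautology

!(Y && !Z || Y) && (!(Y && !Z || Y) || W) || Y
= !(Y && !Z || Y) || Y   (absorption)
= !Y || Y   (absorption)
= true   (complement)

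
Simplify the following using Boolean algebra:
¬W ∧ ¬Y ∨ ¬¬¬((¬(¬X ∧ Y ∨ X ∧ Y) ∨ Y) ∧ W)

¬W ∧ ¬Y ∨ ¬¬¬((¬(¬X ∧ Y ∨ X ∧ Y) ∨ Y) ∧ W)
= ¬W ∧ ¬Y ∨ ¬((¬(¬X ∧ Y ∨ X ∧ Y) ∨ Y) ∧ W)
= ¬W ∧ ¬Y ∨ ¬((¬Y ∨ Y) ∧ W)
= ¬W ∧ ¬Y ∨ ¬W
= ¬W

¬W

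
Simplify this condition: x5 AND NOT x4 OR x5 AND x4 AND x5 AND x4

x5

x5 AND NOT x4 OR x5 AND x4 AND x5 AND x4
= x5 AND NOT x4 OR x5 AND x4   — idempotence
= x5   — distribution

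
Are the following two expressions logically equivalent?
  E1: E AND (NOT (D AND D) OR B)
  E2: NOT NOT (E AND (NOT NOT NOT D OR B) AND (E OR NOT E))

Yes

E1: E AND (NOT (D AND D) OR B)
    = E AND (NOT D OR B)   (idempotence)
E2: NOT NOT (E AND (NOT NOT NOT D OR B) AND (E OR NOT E))
    = NOT NOT (E AND (NOT D OR B) AND (E OR NOT E))   (double negation)
    = NOT NOT (E AND (NOT D OR B))   (complement / identity)
    = E AND (NOT D OR B)   (double negation)
Both reduce to E AND (NOT D OR B), so they are equivalent.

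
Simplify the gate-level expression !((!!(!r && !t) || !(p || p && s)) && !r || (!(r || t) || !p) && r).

(r || t) && p

!((!!(!r && !t) || !(p || p && s)) && !r || (!(r || t) || !p) && r)
= !((!!(!r && !t) || !p) && !r || (!(r || t) || !p) && r)   — absorption
= !((!(r || t) || !p) && !r || (!(r || t) || !p) && r)   — De Morgan
= !(!(r || t) || !p)   — distribution
= (r || t) && p   — De Morgan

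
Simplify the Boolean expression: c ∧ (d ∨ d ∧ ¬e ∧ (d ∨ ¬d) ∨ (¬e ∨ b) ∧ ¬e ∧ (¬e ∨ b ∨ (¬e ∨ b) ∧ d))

c ∧ (d ∨ d ∧ ¬e ∧ (d ∨ ¬d) ∨ (¬e ∨ b) ∧ ¬e ∧ (¬e ∨ b ∨ (¬e ∨ b) ∧ d))
= c ∧ (d ∨ d ∧ ¬e ∧ (d ∨ ¬d) ∨ (¬e ∨ b) ∧ ¬e ∧ (¬e ∨ b))
= c ∧ (d ∨ d ∧ ¬e ∧ (d ∨ ¬d) ∨ (¬e ∨ b) ∧ ¬e)
= c ∧ (d ∨ d ∧ ¬e ∨ (¬e ∨ b) ∧ ¬e)
= c ∧ (d ∨ (¬e ∨ b) ∧ ¬e)
= c ∧ (d ∨ ¬e)

c ∧ (d ∨ ¬e)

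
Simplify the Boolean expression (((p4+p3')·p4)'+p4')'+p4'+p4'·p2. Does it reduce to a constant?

1

(((p4+p3')·p4)'+p4')'+p4'+p4'·p2
= (p4+p3')·p4·p4+p4'+p4'·p2   — De Morgan
= (p4+p3')·p4·p4+p4'   — absorption
= p4·p4+p4'   — absorption
= p4+p4'   — idempotence
= 1   — complement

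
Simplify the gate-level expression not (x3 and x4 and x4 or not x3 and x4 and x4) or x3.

not x4 or x3

not (x3 and x4 and x4 or not x3 and x4 and x4) or x3
= not (x4 and x4) or x3   — distribution
= not x4 or x3   — idempotence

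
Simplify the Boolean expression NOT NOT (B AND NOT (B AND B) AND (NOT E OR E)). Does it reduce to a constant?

NOT NOT (B AND NOT (B AND B) AND (NOT E OR E))
= NOT NOT (B AND NOT B AND (NOT E OR E))   — idempotence
= NOT NOT (B AND NOT B)   — complement / identity
= B AND NOT B   — double negation
= FALSE   — complement

FALSE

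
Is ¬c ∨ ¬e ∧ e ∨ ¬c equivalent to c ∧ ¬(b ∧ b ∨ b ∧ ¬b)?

E1: ¬c ∨ ¬e ∧ e ∨ ¬c
    = ¬c ∨ ¬c   (complement / identity)
    = ¬c   (idempotence)
E2: c ∧ ¬(b ∧ b ∨ b ∧ ¬b)
    = c ∧ ¬b   (distribution)
These differ: at b=0, c=0, e=0, E1 = 1 but E2 = 0.

No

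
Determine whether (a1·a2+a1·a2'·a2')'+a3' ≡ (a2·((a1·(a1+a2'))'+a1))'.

E1: (a1·a2+a1·a2'·a2')'+a3'
    = (a1·a2+a1·a2')'+a3'   — idempotence
    = a1'+a3'   — distribution
E2: (a2·((a1·(a1+a2'))'+a1))'
    = (a2·(a1'+a1))'   — absorption
    = a2'   — complement / identity
These differ: at a1=0, a2=1, a3=0, E1 = 1 but E2 = 0.

No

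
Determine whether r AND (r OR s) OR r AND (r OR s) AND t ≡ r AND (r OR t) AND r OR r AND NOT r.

Yes

E1: r AND (r OR s) OR r AND (r OR s) AND t
    = r AND (r OR s)   (absorption)
    = r   (absorption)
E2: r AND (r OR t) AND r OR r AND NOT r
    = r AND r OR r AND NOT r   (absorption)
    = r   (distribution)
Both reduce to r, so they are equivalent.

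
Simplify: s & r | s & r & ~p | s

s

s & r | s & r & ~p | s
= s & r | s   — absorption
= s   — absorption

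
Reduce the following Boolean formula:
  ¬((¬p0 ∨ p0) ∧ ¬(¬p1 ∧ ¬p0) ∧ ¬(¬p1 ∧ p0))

¬((¬p0 ∨ p0) ∧ ¬(¬p1 ∧ ¬p0) ∧ ¬(¬p1 ∧ p0))
= ¬(¬(¬p1 ∧ ¬p0) ∧ ¬(¬p1 ∧ p0))   (complement / identity)
= ¬p1 ∧ ¬p0 ∨ ¬p1 ∧ p0   (De Morgan)
= ¬p1   (distribution)

¬p1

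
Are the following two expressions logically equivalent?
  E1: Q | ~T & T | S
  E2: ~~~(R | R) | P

E1: Q | ~T & T | S
    = Q | S   (complement / identity)
E2: ~~~(R | R) | P
    = ~~~R | P   (idempotence)
    = ~R | P   (double negation)
These differ: at P=0, Q=0, R=1, S=1, T=0, E1 = 1 but E2 = 0.

No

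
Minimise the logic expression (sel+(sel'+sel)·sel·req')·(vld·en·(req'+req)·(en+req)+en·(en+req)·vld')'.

(sel+(sel'+sel)·sel·req')·(vld·en·(req'+req)·(en+req)+en·(en+req)·vld')'
= (sel+(sel'+sel)·sel·req')·(vld·en·(en+req)+en·(en+req)·vld')'   [complement / identity]
= (sel+(sel'+sel)·sel·req')·(en·(en+req))'   [distribution]
= (sel+sel·req')·(en·(en+req))'   [complement / identity]
= (sel+sel·req')·en'   [absorption]
= sel·en'   [absorption]

sel·en'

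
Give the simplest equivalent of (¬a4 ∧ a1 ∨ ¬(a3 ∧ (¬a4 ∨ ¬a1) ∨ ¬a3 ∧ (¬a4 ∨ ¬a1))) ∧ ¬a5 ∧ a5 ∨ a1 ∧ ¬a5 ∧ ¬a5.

(¬a4 ∧ a1 ∨ ¬(a3 ∧ (¬a4 ∨ ¬a1) ∨ ¬a3 ∧ (¬a4 ∨ ¬a1))) ∧ ¬a5 ∧ a5 ∨ a1 ∧ ¬a5 ∧ ¬a5
= (¬a4 ∧ a1 ∨ ¬(¬a4 ∨ ¬a1)) ∧ ¬a5 ∧ a5 ∨ a1 ∧ ¬a5 ∧ ¬a5   — distribution
= (¬a4 ∧ a1 ∨ a4 ∧ a1) ∧ ¬a5 ∧ a5 ∨ a1 ∧ ¬a5 ∧ ¬a5   — De Morgan
= a1 ∧ ¬a5 ∧ a5 ∨ a1 ∧ ¬a5 ∧ ¬a5   — distribution
= a1 ∧ ¬a5   — distribution

a1 ∧ ¬a5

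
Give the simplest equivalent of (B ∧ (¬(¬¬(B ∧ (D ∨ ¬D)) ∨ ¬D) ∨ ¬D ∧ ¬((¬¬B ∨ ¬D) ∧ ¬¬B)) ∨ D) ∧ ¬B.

D ∧ ¬B

(B ∧ (¬(¬¬(B ∧ (D ∨ ¬D)) ∨ ¬D) ∨ ¬D ∧ ¬((¬¬B ∨ ¬D) ∧ ¬¬B)) ∨ D) ∧ ¬B
= (B ∧ (¬(¬¬(B ∧ (D ∨ ¬D)) ∨ ¬D) ∨ ¬D ∧ ¬¬¬B) ∨ D) ∧ ¬B
= (B ∧ (¬(B ∧ (D ∨ ¬D)) ∧ D ∨ ¬D ∧ ¬¬¬B) ∨ D) ∧ ¬B
= (B ∧ (¬(B ∧ (D ∨ ¬D)) ∧ D ∨ ¬D ∧ ¬B) ∨ D) ∧ ¬B
= (B ∧ (¬B ∧ D ∨ ¬D ∧ ¬B) ∨ D) ∧ ¬B
= (B ∧ ¬B ∨ D) ∧ ¬B
= D ∧ ¬B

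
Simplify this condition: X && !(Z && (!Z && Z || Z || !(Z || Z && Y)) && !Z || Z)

X && !(Z && (!Z && Z || Z || !(Z || Z && Y)) && !Z || Z)
= X && !(Z && (!Z && Z || Z || !Z) && !Z || Z)   (absorption)
= X && !(Z && (Z || !Z) && !Z || Z)   (complement / identity)
= X && !(Z && !Z || Z)   (complement / identity)
= X && !Z   (complement / identity)

X && !Z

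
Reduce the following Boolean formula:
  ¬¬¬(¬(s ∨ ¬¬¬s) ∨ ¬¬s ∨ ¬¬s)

¬s

¬¬¬(¬(s ∨ ¬¬¬s) ∨ ¬¬s ∨ ¬¬s)
= ¬¬¬(¬(s ∨ ¬s) ∨ ¬¬s ∨ ¬¬s)   — double negation
= ¬¬¬(¬(s ∨ ¬s) ∨ ¬¬s)   — idempotence
= ¬(¬(s ∨ ¬s) ∨ ¬¬s)   — double negation
= (s ∨ ¬s) ∧ ¬s   — De Morgan
= ¬s   — complement / identity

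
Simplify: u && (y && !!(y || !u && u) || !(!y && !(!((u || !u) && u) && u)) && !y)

u && (y && !!(y || !u && u) || !(!y && !(!((u || !u) && u) && u)) && !y)
= u && (y && !!(y || !u && u) || (y || !((u || !u) && u) && u) && !y)   — De Morgan
= u && (y && (y || !u && u) || (y || !((u || !u) && u) && u) && !y)   — double negation
= u && (y && (y || !u && u) || (y || !u && u) && !y)   — complement / identity
= u && (y || !u && u)   — distribution
= u && y   — complement / identity

u && y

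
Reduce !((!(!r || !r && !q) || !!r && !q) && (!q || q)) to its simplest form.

!((!(!r || !r && !q) || !!r && !q) && (!q || q))
= !((!!r || !!r && !q) && (!q || q))   [absorption]
= !(!!r && (!q || q))   [absorption]
= !(r && (!q || q))   [double negation]
= !r   [complement / identity]

!r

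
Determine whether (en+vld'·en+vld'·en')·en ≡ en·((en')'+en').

Yes

E1: (en+vld'·en+vld'·en')·en
    = (en+vld')·en   — distribution
    = en   — absorption
E2: en·((en')'+en')
    = en·(en+en')   — double negation
    = en   — complement / identity
Both reduce to en, so they are equivalent.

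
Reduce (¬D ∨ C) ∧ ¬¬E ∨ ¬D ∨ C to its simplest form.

(¬D ∨ C) ∧ ¬¬E ∨ ¬D ∨ C
= (¬D ∨ C) ∧ E ∨ ¬D ∨ C   — double negation
= ¬D ∨ C   — absorption

¬D ∨ C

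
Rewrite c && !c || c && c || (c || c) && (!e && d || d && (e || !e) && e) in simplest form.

c && !c || c && c || (c || c) && (!e && d || d && (e || !e) && e)
= c && !c || c && c || (c || c) && (!e && d || d && e)   — complement / identity
= c || (c || c) && (!e && d || d && e)   — distribution
= c || c && (!e && d || d && e)   — idempotence
= c || c && d   — distribution
= c   — absorption

c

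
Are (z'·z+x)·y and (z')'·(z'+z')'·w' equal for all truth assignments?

E1: (z'·z+x)·y
    = x·y   [complement / identity]
E2: (z')'·(z'+z')'·w'
    = (z')'·(z')'·w'   [idempotence]
    = (z')'·w'   [idempotence]
    = z·w'   [double negation]
These differ: at w=0, x=1, y=0, z=1, E1 = 0 but E2 = 1.

No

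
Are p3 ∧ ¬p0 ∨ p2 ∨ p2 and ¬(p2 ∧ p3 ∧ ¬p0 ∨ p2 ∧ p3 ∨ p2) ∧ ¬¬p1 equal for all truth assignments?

No

E1: p3 ∧ ¬p0 ∨ p2 ∨ p2
    = p3 ∧ ¬p0 ∨ p2   (idempotence)
E2: ¬(p2 ∧ p3 ∧ ¬p0 ∨ p2 ∧ p3 ∨ p2) ∧ ¬¬p1
    = ¬(p2 ∧ p3 ∨ p2) ∧ ¬¬p1   (absorption)
    = ¬p2 ∧ ¬¬p1   (absorption)
    = ¬p2 ∧ p1   (double negation)
These differ: at p0=0, p1=0, p2=1, p3=0, E1 = 1 but E2 = 0.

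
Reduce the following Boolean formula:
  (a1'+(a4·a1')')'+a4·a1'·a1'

a4·a1'

(a1'+(a4·a1')')'+a4·a1'·a1'
= a1·a4·a1'+a4·a1'·a1'   [De Morgan]
= a4·a1'   [distribution]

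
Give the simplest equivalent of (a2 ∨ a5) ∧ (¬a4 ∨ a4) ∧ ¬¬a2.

(a2 ∨ a5) ∧ (¬a4 ∨ a4) ∧ ¬¬a2
= (a2 ∨ a5) ∧ (¬a4 ∨ a4) ∧ a2   — double negation
= (a2 ∨ a5) ∧ a2   — complement / identity
= a2   — absorption

a2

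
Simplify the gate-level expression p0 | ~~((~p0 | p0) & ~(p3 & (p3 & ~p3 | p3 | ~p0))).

p0 | ~~((~p0 | p0) & ~(p3 & (p3 & ~p3 | p3 | ~p0)))
= p0 | ~~~(p3 & (p3 & ~p3 | p3 | ~p0))   [complement / identity]
= p0 | ~~~(p3 & (p3 | ~p0))   [complement / identity]
= p0 | ~~~p3   [absorption]
= p0 | ~p3   [double negation]

p0 | ~p3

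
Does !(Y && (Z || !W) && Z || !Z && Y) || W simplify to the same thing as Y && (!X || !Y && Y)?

E1: !(Y && (Z || !W) && Z || !Z && Y) || W
    = !(Y && Z || !Z && Y) || W   — absorption
    = !Y || W   — distribution
E2: Y && (!X || !Y && Y)
    = Y && !X   — complement / identity
These differ: at W=0, X=1, Y=0, Z=1, E1 = 1 but E2 = 0.

No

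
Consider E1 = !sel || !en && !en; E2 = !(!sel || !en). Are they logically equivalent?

No

E1: !sel || !en && !en
    = !sel || !en   [idempotence]
E2: !(!sel || !en)
    = sel && en   [De Morgan]
These differ: at en=0, sel=0, E1 = 1 but E2 = 0.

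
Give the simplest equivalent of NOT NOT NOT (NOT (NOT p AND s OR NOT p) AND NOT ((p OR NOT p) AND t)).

NOT p OR t

NOT NOT NOT (NOT (NOT p AND s OR NOT p) AND NOT ((p OR NOT p) AND t))
= NOT NOT NOT (NOT NOT p AND NOT ((p OR NOT p) AND t))   — absorption
= NOT NOT (NOT p OR (p OR NOT p) AND t)   — De Morgan
= NOT NOT (NOT p OR t)   — complement / identity
= NOT p OR t   — double negation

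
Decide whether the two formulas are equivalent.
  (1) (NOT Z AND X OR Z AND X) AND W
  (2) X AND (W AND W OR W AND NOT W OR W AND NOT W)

E1: (NOT Z AND X OR Z AND X) AND W
    = X AND W   (distribution)
E2: X AND (W AND W OR W AND NOT W OR W AND NOT W)
    = X AND (W AND W OR W AND NOT W)   (idempotence)
    = X AND W   (distribution)
Both reduce to X AND W, so they are equivalent.

Yes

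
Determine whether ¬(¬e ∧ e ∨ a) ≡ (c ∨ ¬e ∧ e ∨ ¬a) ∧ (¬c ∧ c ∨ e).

E1: ¬(¬e ∧ e ∨ a)
    = ¬a   (complement / identity)
E2: (c ∨ ¬e ∧ e ∨ ¬a) ∧ (¬c ∧ c ∨ e)
    = (c ∨ ¬e ∧ e ∨ ¬a) ∧ e   (complement / identity)
    = (c ∨ ¬a) ∧ e   (complement / identity)
These differ: at a=0, c=0, e=0, E1 = 1 but E2 = 0.

No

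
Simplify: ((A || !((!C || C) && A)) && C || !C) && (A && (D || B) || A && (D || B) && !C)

((A || !((!C || C) && A)) && C || !C) && (A && (D || B) || A && (D || B) && !C)
= ((A || !A) && C || !C) && (A && (D || B) || A && (D || B) && !C)   [complement / identity]
= (C || !C) && (A && (D || B) || A && (D || B) && !C)   [complement / identity]
= A && (D || B) || A && (D || B) && !C   [complement / identity]
= A && (D || B)   [absorption]

A && (D || B)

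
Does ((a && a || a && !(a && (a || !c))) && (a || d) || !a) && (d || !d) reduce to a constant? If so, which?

yes, True

((a && a || a && !(a && (a || !c))) && (a || d) || !a) && (d || !d)
= ((a && a || a && !a) && (a || d) || !a) && (d || !d)   (absorption)
= (a && (a || d) || !a) && (d || !d)   (distribution)
= (a || !a) && (d || !d)   (absorption)
= a || !a   (complement / identity)
= true   (complement)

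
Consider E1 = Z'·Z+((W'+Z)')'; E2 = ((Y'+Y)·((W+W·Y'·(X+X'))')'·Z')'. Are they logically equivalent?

Yes

E1: Z'·Z+((W'+Z)')'
    = Z'·Z+W'+Z   [double negation]
    = W'+Z   [complement / identity]
E2: ((Y'+Y)·((W+W·Y'·(X+X'))')'·Z')'
    = ((Y'+Y)·((W+W·Y')')'·Z')'   [complement / identity]
    = (((W+W·Y')')'·Z')'   [complement / identity]
    = ((W')'·Z')'   [absorption]
    = W'+Z   [De Morgan]
Both reduce to W'+Z, so they are equivalent.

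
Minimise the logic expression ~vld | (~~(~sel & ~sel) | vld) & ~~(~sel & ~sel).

~vld | (~~(~sel & ~sel) | vld) & ~~(~sel & ~sel)
= ~vld | ~~(~sel & ~sel)   — absorption
= ~vld | ~sel & ~sel   — double negation
= ~vld | ~sel   — idempotence

~vld | ~sel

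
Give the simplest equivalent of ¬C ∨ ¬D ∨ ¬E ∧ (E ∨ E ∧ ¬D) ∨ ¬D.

¬C ∨ ¬D ∨ ¬E ∧ (E ∨ E ∧ ¬D) ∨ ¬D
= ¬C ∨ ¬D ∨ ¬E ∧ E ∨ ¬D   [absorption]
= ¬C ∨ ¬D ∨ ¬D   [complement / identity]
= ¬C ∨ ¬D   [idempotence]

¬C ∨ ¬D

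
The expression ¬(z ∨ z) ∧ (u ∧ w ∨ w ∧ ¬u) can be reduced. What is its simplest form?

¬z ∧ w

¬(z ∨ z) ∧ (u ∧ w ∨ w ∧ ¬u)
= ¬z ∧ (u ∧ w ∨ w ∧ ¬u)   (idempotence)
= ¬z ∧ (u ∨ ¬u) ∧ w   (distribution)
= ¬z ∧ w   (complement / identity)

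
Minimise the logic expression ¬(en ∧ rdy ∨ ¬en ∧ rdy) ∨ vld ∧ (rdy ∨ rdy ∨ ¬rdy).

¬rdy ∨ vld

¬(en ∧ rdy ∨ ¬en ∧ rdy) ∨ vld ∧ (rdy ∨ rdy ∨ ¬rdy)
= ¬(en ∧ rdy ∨ ¬en ∧ rdy) ∨ vld ∧ (rdy ∨ ¬rdy)
= ¬rdy ∨ vld ∧ (rdy ∨ ¬rdy)
= ¬rdy ∨ vld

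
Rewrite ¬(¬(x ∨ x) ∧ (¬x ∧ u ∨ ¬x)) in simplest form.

¬(¬(x ∨ x) ∧ (¬x ∧ u ∨ ¬x))
= ¬(¬(x ∨ x) ∧ ¬x)   (absorption)
= ¬(¬x ∧ ¬x)   (idempotence)
= ¬¬x   (idempotence)
= x   (double negation)

x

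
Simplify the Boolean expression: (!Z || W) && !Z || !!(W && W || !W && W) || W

(!Z || W) && !Z || !!(W && W || !W && W) || W
= (!Z || W) && !Z || !!W || W   (distribution)
= (!Z || W) && !Z || W || W   (double negation)
= (!Z || W) && !Z || W   (idempotence)
= !Z || W   (absorption)

!Z || W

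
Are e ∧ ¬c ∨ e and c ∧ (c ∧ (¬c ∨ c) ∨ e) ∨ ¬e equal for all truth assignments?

No

E1: e ∧ ¬c ∨ e
    = e
E2: c ∧ (c ∧ (¬c ∨ c) ∨ e) ∨ ¬e
    = c ∧ (c ∨ e) ∨ ¬e
    = c ∨ ¬e
These differ: at c=0, e=0, E1 = 0 but E2 = 1.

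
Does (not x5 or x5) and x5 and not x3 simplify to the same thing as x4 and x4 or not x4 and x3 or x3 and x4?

E1: (not x5 or x5) and x5 and not x3
    = x5 and not x3   — complement / identity
E2: x4 and x4 or not x4 and x3 or x3 and x4
    = x4 or not x4 and x3 or x3 and x4   — idempotence
    = x4 or x3   — distribution
These differ: at x3=1, x4=1, x5=0, E1 = 0 but E2 = 1.

No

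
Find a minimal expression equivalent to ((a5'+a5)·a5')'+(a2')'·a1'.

a5+a2·a1'

((a5'+a5)·a5')'+(a2')'·a1'
= (a5')'+(a2')'·a1'   [complement / identity]
= (a5')'+a2·a1'   [double negation]
= a5+a2·a1'   [double negation]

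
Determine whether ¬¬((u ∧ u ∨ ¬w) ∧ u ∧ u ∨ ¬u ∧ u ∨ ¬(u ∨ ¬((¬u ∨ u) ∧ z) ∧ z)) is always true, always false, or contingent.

always true

¬¬((u ∧ u ∨ ¬w) ∧ u ∧ u ∨ ¬u ∧ u ∨ ¬(u ∨ ¬((¬u ∨ u) ∧ z) ∧ z))
= ¬¬((u ∧ u ∨ ¬w) ∧ u ∧ u ∨ ¬u ∧ u ∨ ¬(u ∨ ¬z ∧ z))   — complement / identity
= ¬¬(u ∧ u ∨ ¬u ∧ u ∨ ¬(u ∨ ¬z ∧ z))   — absorption
= ¬¬(u ∧ u ∨ ¬u ∧ u ∨ ¬u)   — complement / identity
= ¬¬(u ∨ ¬u)   — distribution
= u ∨ ¬u   — double negation
= True   — complement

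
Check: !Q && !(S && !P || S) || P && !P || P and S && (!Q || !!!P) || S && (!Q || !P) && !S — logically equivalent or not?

E1: !Q && !(S && !P || S) || P && !P || P
    = !Q && !S || P && !P || P   (absorption)
    = !Q && !S || P   (complement / identity)
E2: S && (!Q || !!!P) || S && (!Q || !P) && !S
    = S && (!Q || !P) || S && (!Q || !P) && !S   (double negation)
    = S && (!Q || !P)   (absorption)
These differ: at P=1, Q=0, S=0, E1 = 1 but E2 = 0.

No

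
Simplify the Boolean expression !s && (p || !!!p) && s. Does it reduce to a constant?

!s && (p || !!!p) && s
= !s && (p || !p) && s
= !s && s
= false

false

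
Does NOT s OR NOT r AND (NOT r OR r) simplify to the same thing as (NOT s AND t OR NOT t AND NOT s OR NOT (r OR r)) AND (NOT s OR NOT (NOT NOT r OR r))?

Yes

E1: NOT s OR NOT r AND (NOT r OR r)
    = NOT s OR NOT r   — complement / identity
E2: (NOT s AND t OR NOT t AND NOT s OR NOT (r OR r)) AND (NOT s OR NOT (NOT NOT r OR r))
    = (NOT s AND t OR NOT t AND NOT s OR NOT (r OR r)) AND (NOT s OR NOT (r OR r))   — double negation
    = (NOT s OR NOT (r OR r)) AND (NOT s OR NOT (r OR r))   — distribution
    = NOT s OR NOT (r OR r)   — idempotence
    = NOT s OR NOT r   — idempotence
Both reduce to NOT s OR NOT r, so they are equivalent.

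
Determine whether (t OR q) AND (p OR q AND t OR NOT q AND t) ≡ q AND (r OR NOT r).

E1: (t OR q) AND (p OR q AND t OR NOT q AND t)
    = (t OR q) AND (p OR t)   (distribution)
    = t OR q AND p   (distribution)
E2: q AND (r OR NOT r)
    = q   (complement / identity)
These differ: at p=1, q=0, r=0, t=1, E1 = 1 but E2 = 0.

No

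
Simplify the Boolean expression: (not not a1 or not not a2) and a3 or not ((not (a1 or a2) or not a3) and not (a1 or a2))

a1 or a2

(not not a1 or not not a2) and a3 or not ((not (a1 or a2) or not a3) and not (a1 or a2))
= (not not a1 or not not a2) and a3 or not not (a1 or a2)   (absorption)
= (a1 or not not a2) and a3 or not not (a1 or a2)   (double negation)
= (a1 or a2) and a3 or not not (a1 or a2)   (double negation)
= (a1 or a2) and a3 or a1 or a2   (double negation)
= a1 or a2   (absorption)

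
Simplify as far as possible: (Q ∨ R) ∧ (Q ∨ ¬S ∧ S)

Q

(Q ∨ R) ∧ (Q ∨ ¬S ∧ S)
= (Q ∨ R) ∧ Q   — complement / identity
= Q   — absorption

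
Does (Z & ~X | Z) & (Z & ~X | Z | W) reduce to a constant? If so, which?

(Z & ~X | Z) & (Z & ~X | Z | W)
= Z & ~X | Z   (absorption)
= Z   (absorption)
This depends on Z, so it is not a constant.

no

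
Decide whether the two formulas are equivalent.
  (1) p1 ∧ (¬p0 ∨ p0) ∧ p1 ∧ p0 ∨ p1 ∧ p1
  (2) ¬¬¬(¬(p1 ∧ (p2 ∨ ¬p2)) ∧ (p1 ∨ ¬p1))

Yes

E1: p1 ∧ (¬p0 ∨ p0) ∧ p1 ∧ p0 ∨ p1 ∧ p1
    = p1 ∧ p1 ∧ p0 ∨ p1 ∧ p1   — complement / identity
    = p1 ∧ p1   — absorption
    = p1   — idempotence
E2: ¬¬¬(¬(p1 ∧ (p2 ∨ ¬p2)) ∧ (p1 ∨ ¬p1))
    = ¬¬¬¬(p1 ∧ (p2 ∨ ¬p2))   — complement / identity
    = ¬¬¬¬p1   — complement / identity
    = ¬¬p1   — double negation
    = p1   — double negation
Both reduce to p1, so they are equivalent.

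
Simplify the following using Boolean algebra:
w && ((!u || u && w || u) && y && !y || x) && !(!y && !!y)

w && x

w && ((!u || u && w || u) && y && !y || x) && !(!y && !!y)
= w && ((!u || u) && y && !y || x) && !(!y && !!y)   (absorption)
= w && (y && !y || x) && !(!y && !!y)   (complement / identity)
= w && x && !(!y && !!y)   (complement / identity)
= w && x && (y || !y)   (De Morgan)
= w && x   (complement / identity)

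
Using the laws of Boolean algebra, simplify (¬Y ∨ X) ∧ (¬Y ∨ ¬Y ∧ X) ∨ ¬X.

¬Y ∨ ¬X

(¬Y ∨ X) ∧ (¬Y ∨ ¬Y ∧ X) ∨ ¬X
= (¬Y ∨ X) ∧ ¬Y ∨ ¬X   (absorption)
= ¬Y ∨ ¬X   (absorption)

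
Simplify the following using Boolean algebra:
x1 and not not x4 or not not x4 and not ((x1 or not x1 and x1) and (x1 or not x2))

x1 and not not x4 or not not x4 and not ((x1 or not x1 and x1) and (x1 or not x2))
= x1 and not not x4 or not not x4 and not (x1 and (x1 or not x2))
= x1 and not not x4 or not not x4 and not x1
= not not x4
= x4

x4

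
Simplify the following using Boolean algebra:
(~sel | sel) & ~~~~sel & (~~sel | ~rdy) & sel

sel

(~sel | sel) & ~~~~sel & (~~sel | ~rdy) & sel
= (~sel | sel) & ~~sel & (~~sel | ~rdy) & sel
= (~sel | sel) & ~~sel & sel
= ~~sel & sel
= sel & sel
= sel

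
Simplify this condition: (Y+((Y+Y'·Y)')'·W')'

Y'

(Y+((Y+Y'·Y)')'·W')'
= (Y+(Y+Y'·Y)·W')'   [double negation]
= (Y+Y·W')'   [complement / identity]
= Y'   [absorption]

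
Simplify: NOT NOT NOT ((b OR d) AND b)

NOT NOT NOT ((b OR d) AND b)
= NOT ((b OR d) AND b)   (double negation)
= NOT b   (absorption)

NOT b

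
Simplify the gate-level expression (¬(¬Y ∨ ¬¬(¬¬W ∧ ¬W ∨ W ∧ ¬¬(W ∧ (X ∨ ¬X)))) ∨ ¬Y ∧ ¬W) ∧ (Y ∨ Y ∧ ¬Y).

(¬(¬Y ∨ ¬¬(¬¬W ∧ ¬W ∨ W ∧ ¬¬(W ∧ (X ∨ ¬X)))) ∨ ¬Y ∧ ¬W) ∧ (Y ∨ Y ∧ ¬Y)
= (¬(¬Y ∨ ¬¬W ∧ ¬W ∨ W ∧ ¬¬(W ∧ (X ∨ ¬X))) ∨ ¬Y ∧ ¬W) ∧ (Y ∨ Y ∧ ¬Y)   [double negation]
= (¬(¬Y ∨ ¬¬W ∧ ¬W ∨ W ∧ ¬¬W) ∨ ¬Y ∧ ¬W) ∧ (Y ∨ Y ∧ ¬Y)   [complement / identity]
= (¬(¬Y ∨ ¬¬W) ∨ ¬Y ∧ ¬W) ∧ (Y ∨ Y ∧ ¬Y)   [distribution]
= (Y ∧ ¬W ∨ ¬Y ∧ ¬W) ∧ (Y ∨ Y ∧ ¬Y)   [De Morgan]
= (Y ∧ ¬W ∨ ¬Y ∧ ¬W) ∧ Y   [complement / identity]
= ¬W ∧ Y   [distribution]

¬W ∧ Y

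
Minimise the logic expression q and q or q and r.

q

q and q or q and r
= (q or r) and q   (distribution)
= q   (absorption)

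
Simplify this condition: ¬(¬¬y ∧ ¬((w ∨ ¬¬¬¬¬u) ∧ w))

¬(¬¬y ∧ ¬((w ∨ ¬¬¬¬¬u) ∧ w))
= ¬(¬¬y ∧ ¬((w ∨ ¬¬¬u) ∧ w))   (double negation)
= ¬(¬¬y ∧ ¬((w ∨ ¬u) ∧ w))   (double negation)
= ¬y ∨ (w ∨ ¬u) ∧ w   (De Morgan)
= ¬y ∨ w   (absorption)

¬y ∨ w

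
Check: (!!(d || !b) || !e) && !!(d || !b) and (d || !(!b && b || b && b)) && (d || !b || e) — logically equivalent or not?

Yes

E1: (!!(d || !b) || !e) && !!(d || !b)
    = !!(d || !b)   — absorption
    = d || !b   — double negation
E2: (d || !(!b && b || b && b)) && (d || !b || e)
    = (d || !b) && (d || !b || e)   — distribution
    = d || !b   — absorption
Both reduce to d || !b, so they are equivalent.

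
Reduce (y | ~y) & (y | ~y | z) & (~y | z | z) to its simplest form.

(y | ~y) & (y | ~y | z) & (~y | z | z)
= (y | ~y) & (~y | z | z)   (absorption)
= ~y | z | z   (complement / identity)
= ~y | z   (idempotence)

~y | z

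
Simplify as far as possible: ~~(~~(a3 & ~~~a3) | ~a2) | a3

~~(~~(a3 & ~~~a3) | ~a2) | a3
= ~~(a3 & ~~~a3) | ~a2 | a3
= a3 & ~~~a3 | ~a2 | a3
= a3 & ~a3 | ~a2 | a3
= ~a2 | a3

~a2 | a3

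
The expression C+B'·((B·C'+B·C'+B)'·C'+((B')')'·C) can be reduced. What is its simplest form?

C+B'·((B·C'+B·C'+B)'·C'+((B')')'·C)
= C+B'·((B·C'+B·C'+B)'·C'+B'·C)   (double negation)
= C+B'·((B·C'+B)'·C'+B'·C)   (idempotence)
= C+B'·(B'·C'+B'·C)   (absorption)
= C+B'·B'   (distribution)
= C+B'   (idempotence)

C+B'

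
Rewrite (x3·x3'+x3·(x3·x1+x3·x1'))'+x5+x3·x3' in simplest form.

x3'+x5

(x3·x3'+x3·(x3·x1+x3·x1'))'+x5+x3·x3'
= (x3·x3'+x3·(x3·x1+x3·x1'))'+x5   (complement / identity)
= (x3·x3'+x3·x3)'+x5   (distribution)
= x3'+x5   (distribution)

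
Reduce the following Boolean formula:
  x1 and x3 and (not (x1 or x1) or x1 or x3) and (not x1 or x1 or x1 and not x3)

x1 and x3

x1 and x3 and (not (x1 or x1) or x1 or x3) and (not x1 or x1 or x1 and not x3)
= x1 and x3 and (not x1 or x1 or x3) and (not x1 or x1 or x1 and not x3)   (idempotence)
= x1 and x3 and (not x1 or x1 or x3) and (not x1 or x1)   (absorption)
= x1 and x3 and (not x1 or x1)   (absorption)
= x1 and x3   (complement / identity)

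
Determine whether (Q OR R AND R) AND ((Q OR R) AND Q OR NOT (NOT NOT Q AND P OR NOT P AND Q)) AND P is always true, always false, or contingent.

(Q OR R AND R) AND ((Q OR R) AND Q OR NOT (NOT NOT Q AND P OR NOT P AND Q)) AND P
= (Q OR R AND R) AND ((Q OR R) AND Q OR NOT (Q AND P OR NOT P AND Q)) AND P   [double negation]
= (Q OR R AND R) AND (Q OR NOT (Q AND P OR NOT P AND Q)) AND P   [absorption]
= (Q OR R AND R) AND (Q OR NOT Q) AND P   [distribution]
= (Q OR R) AND (Q OR NOT Q) AND P   [idempotence]
= (Q OR R) AND P   [complement / identity]
This depends on P, Q, R, so it is not a constant.

contingent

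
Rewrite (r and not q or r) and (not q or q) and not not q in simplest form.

(r and not q or r) and (not q or q) and not not q
= r and (not q or q) and not not q   [absorption]
= r and not not q   [complement / identity]
= r and q   [double negation]

r and q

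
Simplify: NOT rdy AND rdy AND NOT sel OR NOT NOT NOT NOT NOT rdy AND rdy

FALSE

NOT rdy AND rdy AND NOT sel OR NOT NOT NOT NOT NOT rdy AND rdy
= NOT rdy AND rdy AND NOT sel OR NOT NOT NOT rdy AND rdy   — double negation
= NOT rdy AND rdy AND NOT sel OR NOT rdy AND rdy   — double negation
= NOT rdy AND rdy   — absorption
= FALSE   — complement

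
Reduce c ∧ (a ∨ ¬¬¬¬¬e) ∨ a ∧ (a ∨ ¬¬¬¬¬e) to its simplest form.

c ∧ (a ∨ ¬¬¬¬¬e) ∨ a ∧ (a ∨ ¬¬¬¬¬e)
= (c ∨ a) ∧ (a ∨ ¬¬¬¬¬e)   [distribution]
= (c ∨ a) ∧ (a ∨ ¬¬¬e)   [double negation]
= (c ∨ a) ∧ (a ∨ ¬e)   [double negation]
= a ∨ c ∧ ¬e   [distribution]

a ∨ c ∧ ¬e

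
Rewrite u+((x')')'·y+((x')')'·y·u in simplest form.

u+x'·y

u+((x')')'·y+((x')')'·y·u
= u+((x')')'·y   (absorption)
= u+x'·y   (double negation)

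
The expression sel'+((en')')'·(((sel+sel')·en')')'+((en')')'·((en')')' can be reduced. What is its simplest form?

sel'+en'

sel'+((en')')'·(((sel+sel')·en')')'+((en')')'·((en')')'
= sel'+((en')')'·((en')')'+((en')')'·((en')')'   (complement / identity)
= sel'+((en')')'·((en')')'   (idempotence)
= sel'+((en')')'   (idempotence)
= sel'+en'   (double negation)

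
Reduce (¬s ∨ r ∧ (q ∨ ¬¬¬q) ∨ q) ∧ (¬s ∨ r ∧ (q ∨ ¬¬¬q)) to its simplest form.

(¬s ∨ r ∧ (q ∨ ¬¬¬q) ∨ q) ∧ (¬s ∨ r ∧ (q ∨ ¬¬¬q))
= ¬s ∨ r ∧ (q ∨ ¬¬¬q)   — absorption
= ¬s ∨ r ∧ (q ∨ ¬q)   — double negation
= ¬s ∨ r   — complement / identity

¬s ∨ r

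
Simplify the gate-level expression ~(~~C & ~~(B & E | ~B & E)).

~C | ~E

~(~~C & ~~(B & E | ~B & E))
= ~C | ~(B & E | ~B & E)
= ~C | ~E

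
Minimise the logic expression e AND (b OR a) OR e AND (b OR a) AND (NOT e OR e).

e AND (b OR a) OR e AND (b OR a) AND (NOT e OR e)
= e AND (b OR a) OR e AND (b OR a)   [complement / identity]
= e AND (b OR a)   [idempotence]

e AND (b OR a)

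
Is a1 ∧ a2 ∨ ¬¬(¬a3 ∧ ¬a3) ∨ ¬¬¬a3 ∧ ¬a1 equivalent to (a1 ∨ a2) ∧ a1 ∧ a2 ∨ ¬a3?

E1: a1 ∧ a2 ∨ ¬¬(¬a3 ∧ ¬a3) ∨ ¬¬¬a3 ∧ ¬a1
    = a1 ∧ a2 ∨ ¬¬¬a3 ∨ ¬¬¬a3 ∧ ¬a1   (idempotence)
    = a1 ∧ a2 ∨ ¬¬¬a3   (absorption)
    = a1 ∧ a2 ∨ ¬a3   (double negation)
E2: (a1 ∨ a2) ∧ a1 ∧ a2 ∨ ¬a3
    = a1 ∧ a2 ∨ ¬a3   (absorption)
Both reduce to a1 ∧ a2 ∨ ¬a3, so they are equivalent.

Yes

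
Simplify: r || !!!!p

r || p

r || !!!!p
= r || !!p   — double negation
= r || p   — double negation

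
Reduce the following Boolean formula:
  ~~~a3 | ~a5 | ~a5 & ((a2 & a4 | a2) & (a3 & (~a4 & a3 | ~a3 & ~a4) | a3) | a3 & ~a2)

~~~a3 | ~a5 | ~a5 & ((a2 & a4 | a2) & (a3 & (~a4 & a3 | ~a3 & ~a4) | a3) | a3 & ~a2)
= ~~~a3 | ~a5 | ~a5 & ((a2 & a4 | a2) & (a3 & ~a4 | a3) | a3 & ~a2)   [distribution]
= ~~~a3 | ~a5 | ~a5 & ((a2 & a4 | a2) & a3 | a3 & ~a2)   [absorption]
= ~~~a3 | ~a5 | ~a5 & (a2 & a3 | a3 & ~a2)   [absorption]
= ~~~a3 | ~a5 | ~a5 & a3   [distribution]
= ~~~a3 | ~a5   [absorption]
= ~a3 | ~a5   [double negation]

~a3 | ~a5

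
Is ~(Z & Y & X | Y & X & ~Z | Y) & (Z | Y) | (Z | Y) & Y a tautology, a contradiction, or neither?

~(Z & Y & X | Y & X & ~Z | Y) & (Z | Y) | (Z | Y) & Y
= ~(Y & X | Y) & (Z | Y) | (Z | Y) & Y
= ~Y & (Z | Y) | (Z | Y) & Y
= Z | Y
This depends on Y, Z, so it is not a constant.

neither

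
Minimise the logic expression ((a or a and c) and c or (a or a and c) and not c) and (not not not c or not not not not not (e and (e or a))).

((a or a and c) and c or (a or a and c) and not c) and (not not not c or not not not not not (e and (e or a)))
= (a or a and c) and (not not not c or not not not not not (e and (e or a)))   (distribution)
= (a or a and c) and (not not not c or not not not (e and (e or a)))   (double negation)
= a and (not not not c or not not not (e and (e or a)))   (absorption)
= a and (not c or not not not (e and (e or a)))   (double negation)
= a and (not c or not (e and (e or a)))   (double negation)
= a and (not c or not e)   (absorption)

a and (not c or not e)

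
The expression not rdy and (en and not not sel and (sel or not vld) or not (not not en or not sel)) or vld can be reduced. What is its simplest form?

not rdy and sel or vld

not rdy and (en and not not sel and (sel or not vld) or not (not not en or not sel)) or vld
= not rdy and (en and sel and (sel or not vld) or not (not not en or not sel)) or vld
= not rdy and (en and sel and (sel or not vld) or not en and sel) or vld
= not rdy and (en and sel or not en and sel) or vld
= not rdy and sel or vld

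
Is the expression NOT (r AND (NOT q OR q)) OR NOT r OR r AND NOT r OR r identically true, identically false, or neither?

identically true

NOT (r AND (NOT q OR q)) OR NOT r OR r AND NOT r OR r
= NOT (r AND (NOT q OR q)) OR NOT r OR r   [complement / identity]
= NOT r OR NOT r OR r   [complement / identity]
= NOT r OR r   [idempotence]
= TRUE   [complement]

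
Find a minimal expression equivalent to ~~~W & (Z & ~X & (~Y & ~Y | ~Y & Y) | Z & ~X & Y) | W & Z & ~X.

Z & ~X

~~~W & (Z & ~X & (~Y & ~Y | ~Y & Y) | Z & ~X & Y) | W & Z & ~X
= ~~~W & (Z & ~X & ~Y | Z & ~X & Y) | W & Z & ~X   [distribution]
= ~W & (Z & ~X & ~Y | Z & ~X & Y) | W & Z & ~X   [double negation]
= ~W & Z & ~X | W & Z & ~X   [distribution]
= Z & ~X   [distribution]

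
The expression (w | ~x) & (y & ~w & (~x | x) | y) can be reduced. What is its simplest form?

(w | ~x) & (y & ~w & (~x | x) | y)
= (w | ~x) & (y & ~w | y)   (complement / identity)
= (w | ~x) & y   (absorption)

(w | ~x) & y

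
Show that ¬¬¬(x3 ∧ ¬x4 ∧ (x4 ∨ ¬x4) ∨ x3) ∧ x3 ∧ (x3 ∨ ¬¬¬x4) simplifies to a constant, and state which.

¬¬¬(x3 ∧ ¬x4 ∧ (x4 ∨ ¬x4) ∨ x3) ∧ x3 ∧ (x3 ∨ ¬¬¬x4)
= ¬¬¬(x3 ∧ ¬x4 ∧ (x4 ∨ ¬x4) ∨ x3) ∧ x3 ∧ (x3 ∨ ¬x4)   — double negation
= ¬(x3 ∧ ¬x4 ∧ (x4 ∨ ¬x4) ∨ x3) ∧ x3 ∧ (x3 ∨ ¬x4)   — double negation
= ¬(x3 ∧ ¬x4 ∨ x3) ∧ x3 ∧ (x3 ∨ ¬x4)   — complement / identity
= ¬(x3 ∧ ¬x4 ∨ x3) ∧ x3   — absorption
= ¬x3 ∧ x3   — absorption
= False   — complement

False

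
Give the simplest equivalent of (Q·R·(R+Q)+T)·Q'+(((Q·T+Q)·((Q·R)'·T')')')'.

(Q·R·(R+Q)+T)·Q'+(((Q·T+Q)·((Q·R)'·T')')')'
= (Q·R·(R+Q)+T)·Q'+((Q·((Q·R)'·T')')')'   — absorption
= (Q·R+T)·Q'+((Q·((Q·R)'·T')')')'   — absorption
= (Q·R+T)·Q'+((Q·(Q·R+T))')'   — De Morgan
= (Q·R+T)·Q'+Q·(Q·R+T)   — double negation
= Q·R+T   — distribution

Q·R+T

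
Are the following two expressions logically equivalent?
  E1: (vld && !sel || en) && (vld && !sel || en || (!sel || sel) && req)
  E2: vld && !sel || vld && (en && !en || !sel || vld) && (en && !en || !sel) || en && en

E1: (vld && !sel || en) && (vld && !sel || en || (!sel || sel) && req)
    = (vld && !sel || en) && (vld && !sel || en || req)   (complement / identity)
    = vld && !sel || en   (absorption)
E2: vld && !sel || vld && (en && !en || !sel || vld) && (en && !en || !sel) || en && en
    = vld && !sel || vld && (en && !en || !sel) || en && en   (absorption)
    = vld && !sel || vld && !sel || en && en   (complement / identity)
    = vld && !sel || vld && !sel || en   (idempotence)
    = vld && !sel || en   (idempotence)
Both reduce to vld && !sel || en, so they are equivalent.

Yes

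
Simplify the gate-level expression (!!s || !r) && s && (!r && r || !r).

s && !r

(!!s || !r) && s && (!r && r || !r)
= (!!s || !r) && s && !r   [complement / identity]
= (s || !r) && s && !r   [double negation]
= s && !r   [absorption]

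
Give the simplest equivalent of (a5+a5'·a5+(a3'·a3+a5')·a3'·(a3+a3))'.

a5'

(a5+a5'·a5+(a3'·a3+a5')·a3'·(a3+a3))'
= (a5+a5'·a5+(a3'·a3+a5')·a3'·a3)'
= (a5+a5'·a5+a3'·a3)'
= (a5+a3'·a3)'
= a5'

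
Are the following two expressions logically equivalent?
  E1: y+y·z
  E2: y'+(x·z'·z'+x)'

E1: y+y·z
    = y   — absorption
E2: y'+(x·z'·z'+x)'
    = y'+(x·z'+x)'   — idempotence
    = y'+x'   — absorption
These differ: at x=0, y=0, z=0, E1 = 0 but E2 = 1.

No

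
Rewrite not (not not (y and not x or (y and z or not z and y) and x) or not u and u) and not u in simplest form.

not (not not (y and not x or (y and z or not z and y) and x) or not u and u) and not u
= not (not not (y and not x or y and x) or not u and u) and not u   (distribution)
= not (y and not x or y and x or not u and u) and not u   (double negation)
= not (y and not x or y and x) and not u   (complement / identity)
= not y and not u   (distribution)

not y and not u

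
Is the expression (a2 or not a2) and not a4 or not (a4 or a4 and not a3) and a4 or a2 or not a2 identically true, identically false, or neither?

(a2 or not a2) and not a4 or not (a4 or a4 and not a3) and a4 or a2 or not a2
= (a2 or not a2) and not a4 or not a4 and a4 or a2 or not a2
= (a2 or not a2) and not a4 or a2 or not a2
= a2 or not a2
= True

identically true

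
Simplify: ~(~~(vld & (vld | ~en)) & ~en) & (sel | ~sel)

~vld | en

~(~~(vld & (vld | ~en)) & ~en) & (sel | ~sel)
= ~(~~(vld & (vld | ~en)) & ~en)   [complement / identity]
= ~(vld & (vld | ~en)) | en   [De Morgan]
= ~vld | en   [absorption]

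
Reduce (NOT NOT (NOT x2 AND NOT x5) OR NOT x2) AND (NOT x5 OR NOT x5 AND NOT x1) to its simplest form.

(NOT NOT (NOT x2 AND NOT x5) OR NOT x2) AND (NOT x5 OR NOT x5 AND NOT x1)
= (NOT x2 AND NOT x5 OR NOT x2) AND (NOT x5 OR NOT x5 AND NOT x1)
= NOT x2 AND (NOT x5 OR NOT x5 AND NOT x1)
= NOT x2 AND NOT x5

NOT x2 AND NOT x5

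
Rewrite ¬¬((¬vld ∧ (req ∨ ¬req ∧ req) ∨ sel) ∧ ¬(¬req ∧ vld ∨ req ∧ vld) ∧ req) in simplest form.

¬vld ∧ req

¬¬((¬vld ∧ (req ∨ ¬req ∧ req) ∨ sel) ∧ ¬(¬req ∧ vld ∨ req ∧ vld) ∧ req)
= ¬¬((¬vld ∧ (req ∨ ¬req ∧ req) ∨ sel) ∧ ¬vld ∧ req)   [distribution]
= ¬¬((¬vld ∧ req ∨ sel) ∧ ¬vld ∧ req)   [complement / identity]
= (¬vld ∧ req ∨ sel) ∧ ¬vld ∧ req   [double negation]
= ¬vld ∧ req   [absorption]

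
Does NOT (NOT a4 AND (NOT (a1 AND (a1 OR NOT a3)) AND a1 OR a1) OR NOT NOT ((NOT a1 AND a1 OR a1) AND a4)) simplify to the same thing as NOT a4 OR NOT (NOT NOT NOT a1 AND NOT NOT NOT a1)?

No

E1: NOT (NOT a4 AND (NOT (a1 AND (a1 OR NOT a3)) AND a1 OR a1) OR NOT NOT ((NOT a1 AND a1 OR a1) AND a4))
    = NOT (NOT a4 AND (NOT (a1 AND (a1 OR NOT a3)) AND a1 OR a1) OR (NOT a1 AND a1 OR a1) AND a4)
    = NOT (NOT a4 AND (NOT a1 AND a1 OR a1) OR (NOT a1 AND a1 OR a1) AND a4)
    = NOT (NOT a1 AND a1 OR a1)
    = NOT a1
E2: NOT a4 OR NOT (NOT NOT NOT a1 AND NOT NOT NOT a1)
    = NOT a4 OR NOT NOT NOT NOT a1
    = NOT a4 OR NOT NOT a1
    = NOT a4 OR a1
These differ: at a1=1, a3=1, a4=1, E1 = 0 but E2 = 1.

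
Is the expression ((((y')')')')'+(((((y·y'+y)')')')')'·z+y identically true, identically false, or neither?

identically true

((((y')')')')'+(((((y·y'+y)')')')')'·z+y
= ((y')')'+(((((y·y'+y)')')')')'·z+y   — double negation
= ((y')')'+((((y')')')')'·z+y   — complement / identity
= ((y')')'+((y')')'·z+y   — double negation
= ((y')')'+y   — absorption
= y'+y   — double negation
= 1   — complement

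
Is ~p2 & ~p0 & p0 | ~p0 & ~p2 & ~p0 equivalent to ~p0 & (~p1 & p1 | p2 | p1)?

No

E1: ~p2 & ~p0 & p0 | ~p0 & ~p2 & ~p0
    = ~p2 & ~p0   — distribution
E2: ~p0 & (~p1 & p1 | p2 | p1)
    = ~p0 & (p2 | p1)   — complement / identity
These differ: at p0=0, p1=1, p2=1, E1 = 0 but E2 = 1.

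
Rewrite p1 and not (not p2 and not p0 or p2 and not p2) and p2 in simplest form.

p1 and not (not p2 and not p0 or p2 and not p2) and p2
= p1 and not (not p2 and not p0) and p2   — complement / identity
= p1 and (p2 or p0) and p2   — De Morgan
= p1 and p2   — absorption

p1 and p2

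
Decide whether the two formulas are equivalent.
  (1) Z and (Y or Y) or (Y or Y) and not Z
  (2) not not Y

E1: Z and (Y or Y) or (Y or Y) and not Z
    = Y or Y   [distribution]
    = Y   [idempotence]
E2: not not Y
    = Y   [double negation]
Both reduce to Y, so they are equivalent.

Yes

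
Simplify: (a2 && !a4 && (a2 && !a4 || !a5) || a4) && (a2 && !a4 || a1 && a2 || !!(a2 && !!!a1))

a2

(a2 && !a4 && (a2 && !a4 || !a5) || a4) && (a2 && !a4 || a1 && a2 || !!(a2 && !!!a1))
= (a2 && !a4 && (a2 && !a4 || !a5) || a4) && (a2 && !a4 || a1 && a2 || !!(a2 && !a1))   [double negation]
= (a2 && !a4 || a4) && (a2 && !a4 || a1 && a2 || !!(a2 && !a1))   [absorption]
= a4 && (a1 && a2 || !!(a2 && !a1)) || a2 && !a4   [distribution]
= a4 && (a1 && a2 || a2 && !a1) || a2 && !a4   [double negation]
= a4 && a2 || a2 && !a4   [distribution]
= a2   [distribution]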